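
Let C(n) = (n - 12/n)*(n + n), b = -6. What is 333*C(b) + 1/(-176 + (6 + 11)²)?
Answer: 1806193/113 ≈ 15984.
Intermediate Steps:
C(n) = 2*n*(n - 12/n) (C(n) = (n - 12/n)*(2*n) = 2*n*(n - 12/n))
333*C(b) + 1/(-176 + (6 + 11)²) = 333*(-24 + 2*(-6)²) + 1/(-176 + (6 + 11)²) = 333*(-24 + 2*36) + 1/(-176 + 17²) = 333*(-24 + 72) + 1/(-176 + 289) = 333*48 + 1/113 = 15984 + 1/113 = 1806193/113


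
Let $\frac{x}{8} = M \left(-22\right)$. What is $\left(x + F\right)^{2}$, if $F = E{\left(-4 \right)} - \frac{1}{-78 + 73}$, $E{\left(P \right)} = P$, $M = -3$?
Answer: $\frac{6869641}{25} \approx 2.7479 \cdot 10^{5}$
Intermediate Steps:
$F = - \frac{19}{5}$ ($F = -4 - \frac{1}{-78 + 73} = -4 - \frac{1}{-5} = -4 - - \frac{1}{5} = -4 + \frac{1}{5} = - \frac{19}{5} \approx -3.8$)
$x = 528$ ($x = 8 \left(\left(-3\right) \left(-22\right)\right) = 8 \cdot 66 = 528$)
$\left(x + F\right)^{2} = \left(528 - \frac{19}{5}\right)^{2} = \left(\frac{2621}{5}\right)^{2} = \frac{6869641}{25}$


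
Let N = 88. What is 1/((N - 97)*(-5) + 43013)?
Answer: 1/43058 ≈ 2.3224e-5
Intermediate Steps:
1/((N - 97)*(-5) + 43013) = 1/((88 - 97)*(-5) + 43013) = 1/(-9*(-5) + 43013) = 1/(45 + 43013) = 1/43058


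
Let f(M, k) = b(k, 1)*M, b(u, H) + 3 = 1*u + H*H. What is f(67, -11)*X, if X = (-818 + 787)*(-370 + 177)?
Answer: -5211193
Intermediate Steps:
X = 5983 (X = -31*(-193) = 5983)
b(u, H) = -3 + u + H**2 (b(u, H) = -3 + (1*u + H*H) = -3 + (u + H**2) = -3 + u + H**2)
f(M, k) = M*(-2 + k) (f(M, k) = (-3 + k + 1**2)*M = (-3 + k + 1)*M = (-2 + k)*M = M*(-2 + k))
f(67, -11)*X = (67*(-2 - 11))*5983 = (67*(-13))*5983 = -871*5983 = -5211193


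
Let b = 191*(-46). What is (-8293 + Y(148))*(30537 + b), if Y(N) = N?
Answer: -177161895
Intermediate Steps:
b = -8786
(-8293 + Y(148))*(30537 + b) = (-8293 + 148)*(30537 - 8786) = -8145*21751 = -177161895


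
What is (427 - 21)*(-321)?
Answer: -130326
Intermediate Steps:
(427 - 21)*(-321) = 406*(-321) = -130326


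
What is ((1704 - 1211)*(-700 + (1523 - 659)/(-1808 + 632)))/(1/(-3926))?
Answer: 66457946048/49 ≈ 1.3563e+9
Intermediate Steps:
((1704 - 1211)*(-700 + (1523 - 659)/(-1808 + 632)))/(1/(-3926)) = (493*(-700 + 864/(-1176)))/(-1/3926) = (493*(-700 + 864*(-1/1176)))*(-3926) = (493*(-700 - 36/49))*(-3926) = (493*(-34336/49))*(-3926) = -16927648/49*(-3926) = 66457946048/49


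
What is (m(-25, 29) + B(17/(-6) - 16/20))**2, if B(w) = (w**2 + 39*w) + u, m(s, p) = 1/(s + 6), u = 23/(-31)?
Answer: 4697520636248521/281006010000 ≈ 16717.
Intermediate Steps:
u = -23/31 (u = 23*(-1/31) = -23/31 ≈ -0.74194)
m(s, p) = 1/(6 + s)
B(w) = -23/31 + w**2 + 39*w (B(w) = (w**2 + 39*w) - 23/31 = -23/31 + w**2 + 39*w)
(m(-25, 29) + B(17/(-6) - 16/20))**2 = (1/(6 - 25) + (-23/31 + (17/(-6) - 16/20)**2 + 39*(17/(-6) - 16/20)))**2 = (1/(-19) + (-23/31 + (17*(-1/6) - 16*1/20)**2 + 39*(17*(-1/6) - 16*1/20)))**2 = (-1/19 + (-23/31 + (-17/6 - 4/5)**2 + 39*(-17/6 - 4/5)))**2 = (-1/19 + (-23/31 + (-109/30)**2 + 39*(-109/30)))**2 = (-1/19 + (-23/31 + 11881/900 - 1417/10))**2 = (-1/19 - 3605819/27900)**2 = (-68538461/530100)**2 = 4697520636248521/281006010000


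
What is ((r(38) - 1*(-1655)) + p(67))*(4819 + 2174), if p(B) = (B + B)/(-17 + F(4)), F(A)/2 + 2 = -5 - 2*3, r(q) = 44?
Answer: 509950539/43 ≈ 1.1859e+7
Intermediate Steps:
F(A) = -26 (F(A) = -4 + 2*(-5 - 2*3) = -4 + 2*(-5 - 6) = -4 + 2*(-11) = -4 - 22 = -26)
p(B) = -2*B/43 (p(B) = (B + B)/(-17 - 26) = (2*B)/(-43) = (2*B)*(-1/43) = -2*B/43)
((r(38) - 1*(-1655)) + p(67))*(4819 + 2174) = ((44 - 1*(-1655)) - 2/43*67)*(4819 + 2174) = ((44 + 1655) - 134/43)*6993 = (1699 - 134/43)*6993 = (72923/43)*6993 = 509950539/43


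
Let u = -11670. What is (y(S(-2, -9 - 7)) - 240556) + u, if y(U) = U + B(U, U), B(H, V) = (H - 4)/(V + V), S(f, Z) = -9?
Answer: -4540217/18 ≈ -2.5223e+5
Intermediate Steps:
B(H, V) = (-4 + H)/(2*V) (B(H, V) = (-4 + H)/((2*V)) = (-4 + H)*(1/(2*V)) = (-4 + H)/(2*V))
y(U) = U + (-4 + U)/(2*U)
(y(S(-2, -9 - 7)) - 240556) + u = ((½ - 9 - 2/(-9)) - 240556) - 11670 = ((½ - 9 - 2*(-⅑)) - 240556) - 11670 = ((½ - 9 + 2/9) - 240556) - 11670 = (-149/18 - 240556) - 11670 = -4330157/18 - 11670 = -4540217/18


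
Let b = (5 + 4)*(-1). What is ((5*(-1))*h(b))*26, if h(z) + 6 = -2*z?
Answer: -1560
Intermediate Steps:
b = -9 (b = 9*(-1) = -9)
h(z) = -6 - 2*z
((5*(-1))*h(b))*26 = ((5*(-1))*(-6 - 2*(-9)))*26 = -5*(-6 + 18)*26 = -5*12*26 = -60*26 = -1560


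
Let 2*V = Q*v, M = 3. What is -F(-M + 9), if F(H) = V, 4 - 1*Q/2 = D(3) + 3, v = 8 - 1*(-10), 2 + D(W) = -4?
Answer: -126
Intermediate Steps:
D(W) = -6 (D(W) = -2 - 4 = -6)
v = 18 (v = 8 + 10 = 18)
Q = 14 (Q = 8 - 2*(-6 + 3) = 8 - 2*(-3) = 8 + 6 = 14)
V = 126 (V = (14*18)/2 = (½)*252 = 126)
F(H) = 126
-F(-M + 9) = -1*126 = -126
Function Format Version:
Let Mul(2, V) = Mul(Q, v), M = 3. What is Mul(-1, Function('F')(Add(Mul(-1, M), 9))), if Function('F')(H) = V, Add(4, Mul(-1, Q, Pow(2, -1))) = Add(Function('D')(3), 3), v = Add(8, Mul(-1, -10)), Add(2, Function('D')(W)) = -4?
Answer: -126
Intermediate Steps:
Function('D')(W) = -6 (Function('D')(W) = Add(-2, -4) = -6)
v = 18 (v = Add(8, 10) = 18)
Q = 14 (Q = Add(8, Mul(-2, Add(-6, 3))) = Add(8, Mul(-2, -3)) = Add(8, 6) = 14)
V = 126 (V = Mul(Rational(1, 2), Mul(14, 18)) = Mul(Rational(1, 2), 252) = 126)
Function('F')(H) = 126
Mul(-1, Function('F')(Add(Mul(-1, M), 9))) = Mul(-1, 126) = -126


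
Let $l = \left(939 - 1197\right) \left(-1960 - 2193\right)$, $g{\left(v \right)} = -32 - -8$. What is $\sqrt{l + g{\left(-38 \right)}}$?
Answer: $15 \sqrt{4762} \approx 1035.1$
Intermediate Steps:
$g{\left(v \right)} = -24$ ($g{\left(v \right)} = -32 + 8 = -24$)
$l = 1071474$ ($l = \left(-258\right) \left(-4153\right) = 1071474$)
$\sqrt{l + g{\left(-38 \right)}} = \sqrt{1071474 - 24} = \sqrt{1071450} = 15 \sqrt{4762}$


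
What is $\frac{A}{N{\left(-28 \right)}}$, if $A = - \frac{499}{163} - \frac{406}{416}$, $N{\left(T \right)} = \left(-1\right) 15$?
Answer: $\frac{45627}{169520} \approx 0.26915$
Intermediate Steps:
$N{\left(T \right)} = -15$
$A = - \frac{136881}{33904}$ ($A = \left(-499\right) \frac{1}{163} - \frac{203}{208} = - \frac{499}{163} - \frac{203}{208} = - \frac{136881}{33904} \approx -4.0373$)
$\frac{A}{N{\left(-28 \right)}} = - \frac{136881}{33904 \left(-15\right)} = \left(- \frac{136881}{33904}\right) \left(- \frac{1}{15}\right) = \frac{45627}{169520}$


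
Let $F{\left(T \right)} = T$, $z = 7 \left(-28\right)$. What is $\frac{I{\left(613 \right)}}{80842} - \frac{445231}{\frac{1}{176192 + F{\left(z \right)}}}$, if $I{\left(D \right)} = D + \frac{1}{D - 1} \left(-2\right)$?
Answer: $- \frac{1938414582741373975}{24737652} \approx -7.8359 \cdot 10^{10}$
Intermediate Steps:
$z = -196$
$I{\left(D \right)} = D - \frac{2}{-1 + D}$ ($I{\left(D \right)} = D + \frac{1}{-1 + D} \left(-2\right) = D - \frac{2}{-1 + D}$)
$\frac{I{\left(613 \right)}}{80842} - \frac{445231}{\frac{1}{176192 + F{\left(z \right)}}} = \frac{\frac{1}{-1 + 613} \left(-2 + 613^{2} - 613\right)}{80842} - \frac{445231}{\frac{1}{176192 - 196}} = \frac{-2 + 375769 - 613}{612} \cdot \frac{1}{80842} - \frac{445231}{\frac{1}{175996}} = \frac{1}{612} \cdot 375154 \cdot \frac{1}{80842} - 445231 \frac{1}{\frac{1}{175996}} = \frac{187577}{306} \cdot \frac{1}{80842} - 78358875076 = \frac{187577}{24737652} - 78358875076 = - \frac{1938414582741373975}{24737652}$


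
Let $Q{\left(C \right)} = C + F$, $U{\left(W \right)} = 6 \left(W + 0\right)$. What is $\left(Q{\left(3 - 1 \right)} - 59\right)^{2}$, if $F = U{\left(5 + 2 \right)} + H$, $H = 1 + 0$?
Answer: $196$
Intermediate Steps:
$U{\left(W \right)} = 6 W$
$H = 1$
$F = 43$ ($F = 6 \left(5 + 2\right) + 1 = 6 \cdot 7 + 1 = 42 + 1 = 43$)
$Q{\left(C \right)} = 43 + C$ ($Q{\left(C \right)} = C + 43 = 43 + C$)
$\left(Q{\left(3 - 1 \right)} - 59\right)^{2} = \left(\left(43 + \left(3 - 1\right)\right) - 59\right)^{2} = \left(\left(43 + 2\right) - 59\right)^{2} = \left(45 - 59\right)^{2} = \left(-14\right)^{2} = 196$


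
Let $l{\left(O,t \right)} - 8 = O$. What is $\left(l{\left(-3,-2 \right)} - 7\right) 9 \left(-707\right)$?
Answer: $12726$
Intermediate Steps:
$l{\left(O,t \right)} = 8 + O$
$\left(l{\left(-3,-2 \right)} - 7\right) 9 \left(-707\right) = \left(\left(8 - 3\right) - 7\right) 9 \left(-707\right) = \left(5 - 7\right) 9 \left(-707\right) = \left(-2\right) 9 \left(-707\right) = \left(-18\right) \left(-707\right) = 12726$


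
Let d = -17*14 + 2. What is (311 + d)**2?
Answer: 5625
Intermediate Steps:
d = -236 (d = -238 + 2 = -236)
(311 + d)**2 = (311 - 236)**2 = 75**2 = 5625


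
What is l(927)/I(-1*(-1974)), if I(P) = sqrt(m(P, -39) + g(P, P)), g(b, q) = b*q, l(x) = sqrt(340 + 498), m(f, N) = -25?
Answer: sqrt(3265393538)/3896651 ≈ 0.014665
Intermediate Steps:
l(x) = sqrt(838)
I(P) = sqrt(-25 + P**2) (I(P) = sqrt(-25 + P*P) = sqrt(-25 + P**2))
l(927)/I(-1*(-1974)) = sqrt(838)/(sqrt(-25 + (-1*(-1974))**2)) = sqrt(838)/(sqrt(-25 + 1974**2)) = sqrt(838)/(sqrt(-25 + 3896676)) = sqrt(838)/(sqrt(3896651)) = sqrt(838)*(sqrt(3896651)/3896651) = sqrt(3265393538)/3896651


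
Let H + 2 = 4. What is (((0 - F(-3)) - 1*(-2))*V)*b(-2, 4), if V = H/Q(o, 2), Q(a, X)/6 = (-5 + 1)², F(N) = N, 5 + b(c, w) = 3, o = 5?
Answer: -5/24 ≈ -0.20833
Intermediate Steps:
b(c, w) = -2 (b(c, w) = -5 + 3 = -2)
H = 2 (H = -2 + 4 = 2)
Q(a, X) = 96 (Q(a, X) = 6*(-5 + 1)² = 6*(-4)² = 6*16 = 96)
V = 1/48 (V = 2/96 = 2*(1/96) = 1/48 ≈ 0.020833)
(((0 - F(-3)) - 1*(-2))*V)*b(-2, 4) = (((0 - 1*(-3)) - 1*(-2))*(1/48))*(-2) = (((0 + 3) + 2)*(1/48))*(-2) = ((3 + 2)*(1/48))*(-2) = (5*(1/48))*(-2) = (5/48)*(-2) = -5/24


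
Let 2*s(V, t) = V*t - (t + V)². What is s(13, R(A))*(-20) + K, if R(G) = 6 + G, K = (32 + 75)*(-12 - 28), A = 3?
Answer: -610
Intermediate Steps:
K = -4280 (K = 107*(-40) = -4280)
s(V, t) = -(V + t)²/2 + V*t/2 (s(V, t) = (V*t - (t + V)²)/2 = (V*t - (V + t)²)/2 = (-(V + t)² + V*t)/2 = -(V + t)²/2 + V*t/2)
s(13, R(A))*(-20) + K = (-(13 + (6 + 3))²/2 + (½)*13*(6 + 3))*(-20) - 4280 = (-(13 + 9)²/2 + (½)*13*9)*(-20) - 4280 = (-½*22² + 117/2)*(-20) - 4280 = (-½*484 + 117/2)*(-20) - 4280 = (-242 + 117/2)*(-20) - 4280 = -367/2*(-20) - 4280 = 3670 - 4280 = -610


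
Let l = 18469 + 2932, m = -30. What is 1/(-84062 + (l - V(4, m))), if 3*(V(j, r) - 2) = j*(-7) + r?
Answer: -3/187931 ≈ -1.5963e-5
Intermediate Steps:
l = 21401
V(j, r) = 2 - 7*j/3 + r/3 (V(j, r) = 2 + (j*(-7) + r)/3 = 2 + (-7*j + r)/3 = 2 + (r - 7*j)/3 = 2 + (-7*j/3 + r/3) = 2 - 7*j/3 + r/3)
1/(-84062 + (l - V(4, m))) = 1/(-84062 + (21401 - (2 - 7/3*4 + (⅓)*(-30)))) = 1/(-84062 + (21401 - (2 - 28/3 - 10))) = 1/(-84062 + (21401 - 1*(-52/3))) = 1/(-84062 + (21401 + 52/3)) = 1/(-84062 + 64255/3) = 1/(-187931/3) = -3/187931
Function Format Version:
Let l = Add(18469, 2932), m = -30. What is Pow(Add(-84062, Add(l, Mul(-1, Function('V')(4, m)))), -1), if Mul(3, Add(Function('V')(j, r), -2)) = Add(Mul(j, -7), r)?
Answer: Rational(-3, 187931) ≈ -1.5963e-5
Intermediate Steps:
l = 21401
Function('V')(j, r) = Add(2, Mul(Rational(-7, 3), j), Mul(Rational(1, 3), r)) (Function('V')(j, r) = Add(2, Mul(Rational(1, 3), Add(Mul(j, -7), r))) = Add(2, Mul(Rational(1, 3), Add(Mul(-7, j), r))) = Add(2, Mul(Rational(1, 3), Add(r, Mul(-7, j)))) = Add(2, Add(Mul(Rational(-7, 3), j), Mul(Rational(1, 3), r))) = Add(2, Mul(Rational(-7, 3), j), Mul(Rational(1, 3), r)))
Pow(Add(-84062, Add(l, Mul(-1, Function('V')(4, m)))), -1) = Pow(Add(-84062, Add(21401, Mul(-1, Add(2, Mul(Rational(-7, 3), 4), Mul(Rational(1, 3), -30))))), -1) = Pow(Add(-84062, Add(21401, Mul(-1, Add(2, Rational(-28, 3), -10)))), -1) = Pow(Add(-84062, Add(21401, Mul(-1, Rational(-52, 3)))), -1) = Pow(Add(-84062, Add(21401, Rational(52, 3))), -1) = Pow(Add(-84062, Rational(64255, 3)), -1) = Pow(Rational(-187931, 3), -1) = Rational(-3, 187931)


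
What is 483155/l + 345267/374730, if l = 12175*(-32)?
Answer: -310244333/973298720 ≈ -0.31876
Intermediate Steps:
l = -389600
483155/l + 345267/374730 = 483155/(-389600) + 345267/374730 = 483155*(-1/389600) + 345267*(1/374730) = -96631/77920 + 115089/124910 = -310244333/973298720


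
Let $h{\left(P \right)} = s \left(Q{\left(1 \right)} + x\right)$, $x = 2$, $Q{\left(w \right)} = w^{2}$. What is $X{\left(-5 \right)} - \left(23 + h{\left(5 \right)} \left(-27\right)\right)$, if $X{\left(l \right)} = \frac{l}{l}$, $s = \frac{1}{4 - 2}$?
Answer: $\frac{37}{2} \approx 18.5$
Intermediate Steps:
$s = \frac{1}{2} \approx 0.5$
$h{\left(P \right)} = \frac{3}{2}$ ($h{\left(P \right)} = \frac{1^{2} + 2}{2} = \frac{1 + 2}{2} = \frac{1}{2} \cdot 3 = \frac{3}{2}$)
$X{\left(l \right)} = 1$
$X{\left(-5 \right)} - \left(23 + h{\left(5 \right)} \left(-27\right)\right) = 1 - \left(23 + \frac{3}{2} \left(-27\right)\right) = 1 - \left(23 - \frac{81}{2}\right) = 1 - - \frac{35}{2} = 1 + \frac{35}{2} = \frac{37}{2}$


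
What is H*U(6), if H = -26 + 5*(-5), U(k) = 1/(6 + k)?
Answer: -17/4 ≈ -4.2500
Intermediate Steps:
H = -51 (H = -26 - 25 = -51)
H*U(6) = -51/(6 + 6) = -51/12 = -51*1/12 = -17/4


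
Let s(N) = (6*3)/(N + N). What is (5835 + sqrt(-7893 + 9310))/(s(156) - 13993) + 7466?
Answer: 5432204558/727633 - 52*sqrt(1417)/727633 ≈ 7465.6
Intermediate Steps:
s(N) = 9/N (s(N) = 18/((2*N)) = 18*(1/(2*N)) = 9/N)
(5835 + sqrt(-7893 + 9310))/(s(156) - 13993) + 7466 = (5835 + sqrt(-7893 + 9310))/(9/156 - 13993) + 7466 = (5835 + sqrt(1417))/(9*(1/156) - 13993) + 7466 = (5835 + sqrt(1417))/(3/52 - 13993) + 7466 = (5835 + sqrt(1417))/(-727633/52) + 7466 = (5835 + sqrt(1417))*(-52/727633) + 7466 = (-303420/727633 - 52*sqrt(1417)/727633) + 7466 = 5432204558/727633 - 52*sqrt(1417)/727633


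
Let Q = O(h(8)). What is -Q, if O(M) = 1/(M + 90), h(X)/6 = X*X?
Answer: -1/474 ≈ -0.0021097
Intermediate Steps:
h(X) = 6*X**2 (h(X) = 6*(X*X) = 6*X**2)
O(M) = 1/(90 + M)
Q = 1/474 (Q = 1/(90 + 6*8**2) = 1/(90 + 6*64) = 1/(90 + 384) = 1/474 ≈ 0.0021097)
-Q = -1*1/474 = -1/474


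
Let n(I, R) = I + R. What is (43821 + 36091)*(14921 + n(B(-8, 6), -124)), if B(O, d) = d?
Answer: 1182937336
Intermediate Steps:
(43821 + 36091)*(14921 + n(B(-8, 6), -124)) = (43821 + 36091)*(14921 + (6 - 124)) = 79912*(14921 - 118) = 79912*14803 = 1182937336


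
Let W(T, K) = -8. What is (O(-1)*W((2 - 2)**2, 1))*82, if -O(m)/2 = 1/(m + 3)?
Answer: 656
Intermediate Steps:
O(m) = -2/(3 + m) (O(m) = -2/(m + 3) = -2/(3 + m))
(O(-1)*W((2 - 2)**2, 1))*82 = (-2/(3 - 1)*(-8))*82 = (-2/2*(-8))*82 = (-2*1/2*(-8))*82 = -1*(-8)*82 = 8*82 = 656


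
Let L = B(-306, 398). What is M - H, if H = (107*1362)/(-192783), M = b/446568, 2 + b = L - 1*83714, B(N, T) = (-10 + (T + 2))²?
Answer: 3260975566/3587113281 ≈ 0.90908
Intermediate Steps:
B(N, T) = (-8 + T)² (B(N, T) = (-10 + (2 + T))² = (-8 + T)²)
L = 152100 (L = (-8 + 398)² = 390² = 152100)
b = 68384 (b = -2 + (152100 - 1*83714) = -2 + (152100 - 83714) = -2 + 68386 = 68384)
M = 8548/55821 (M = 68384/446568 = 68384*(1/446568) = 8548/55821 ≈ 0.15313)
H = -48578/64261 (H = 145734*(-1/192783) = -48578/64261 ≈ -0.75595)
M - H = 8548/55821 - 1*(-48578/64261) = 8548/55821 + 48578/64261 = 3260975566/3587113281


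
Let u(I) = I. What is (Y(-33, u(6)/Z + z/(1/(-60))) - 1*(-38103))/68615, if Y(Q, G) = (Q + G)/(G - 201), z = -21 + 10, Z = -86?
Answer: 25065052/45134947 ≈ 0.55534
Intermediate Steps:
z = -11
Y(Q, G) = (G + Q)/(-201 + G)
(Y(-33, u(6)/Z + z/(1/(-60))) - 1*(-38103))/68615 = (((6/(-86) - 11/(1/(-60))) - 33)/(-201 + (6/(-86) - 11/(1/(-60)))) - 1*(-38103))/68615 = (((6*(-1/86) - 11/(-1/60)) - 33)/(-201 + (6*(-1/86) - 11/(-1/60))) + 38103)*(1/68615) = (((-3/43 - 11*(-60)) - 33)/(-201 + (-3/43 - 11*(-60))) + 38103)*(1/68615) = (((-3/43 + 660) - 33)/(-201 + (-3/43 + 660)) + 38103)*(1/68615) = ((28377/43 - 33)/(-201 + 28377/43) + 38103)*(1/68615) = ((26958/43)/(19734/43) + 38103)*(1/68615) = ((43/19734)*(26958/43) + 38103)*(1/68615) = (4493/3289 + 38103)*(1/68615) = (125325260/3289)*(1/68615) = 25065052/45134947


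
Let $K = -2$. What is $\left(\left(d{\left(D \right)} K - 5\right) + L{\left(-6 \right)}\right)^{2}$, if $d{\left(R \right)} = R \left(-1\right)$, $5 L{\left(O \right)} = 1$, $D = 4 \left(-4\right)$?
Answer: $\frac{33856}{25} \approx 1354.2$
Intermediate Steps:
$D = -16$
$L{\left(O \right)} = \frac{1}{5}$ ($L{\left(O \right)} = \frac{1}{5} \cdot 1 = \frac{1}{5}$)
$d{\left(R \right)} = - R$
$\left(\left(d{\left(D \right)} K - 5\right) + L{\left(-6 \right)}\right)^{2} = \left(\left(\left(-1\right) \left(-16\right) \left(-2\right) - 5\right) + \frac{1}{5}\right)^{2} = \left(\left(16 \left(-2\right) - 5\right) + \frac{1}{5}\right)^{2} = \left(\left(-32 - 5\right) + \frac{1}{5}\right)^{2} = \left(-37 + \frac{1}{5}\right)^{2} = \left(- \frac{184}{5}\right)^{2} = \frac{33856}{25}$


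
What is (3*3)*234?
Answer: 2106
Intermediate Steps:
(3*3)*234 = 9*234 = 2106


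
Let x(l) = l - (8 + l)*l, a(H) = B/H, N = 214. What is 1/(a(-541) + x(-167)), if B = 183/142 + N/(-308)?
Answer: -2957647/79028331087 ≈ -3.7425e-5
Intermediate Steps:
B = 3247/5467 (B = 183/142 + 214/(-308) = 183*(1/142) + 214*(-1/308) = 183/142 - 107/154 = 3247/5467 ≈ 0.59393)
a(H) = 3247/(5467*H)
x(l) = l - l*(8 + l)
1/(a(-541) + x(-167)) = 1/((3247/5467)/(-541) - 1*(-167)*(7 - 167)) = 1/((3247/5467)*(-1/541) - 1*(-167)*(-160)) = 1/(-3247/2957647 - 26720) = 1/(-79028331087/2957647) = -2957647/79028331087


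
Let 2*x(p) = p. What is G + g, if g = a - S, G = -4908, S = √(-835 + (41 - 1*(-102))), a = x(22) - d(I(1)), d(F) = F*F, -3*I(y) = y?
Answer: -44074/9 - 2*I*√173 ≈ -4897.1 - 26.306*I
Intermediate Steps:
I(y) = -y/3
d(F) = F²
x(p) = p/2
a = 98/9 (a = (½)*22 - (-⅓*1)² = 11 - (-⅓)² = 11 - 1*⅑ = 11 - ⅑ = 98/9 ≈ 10.889)
S = 2*I*√173 (S = √(-835 + (41 + 102)) = √(-835 + 143) = √(-692) = 2*I*√173 ≈ 26.306*I)
g = 98/9 - 2*I*√173 ≈ 10.889 - 26.306*I
G + g = -4908 + (98/9 - 2*I*√173) = -44074/9 - 2*I*√173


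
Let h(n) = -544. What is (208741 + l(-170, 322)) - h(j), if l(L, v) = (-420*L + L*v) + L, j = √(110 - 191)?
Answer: 225775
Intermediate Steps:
j = 9*I (j = √(-81) = 9*I ≈ 9.0*I)
l(L, v) = -419*L + L*v
(208741 + l(-170, 322)) - h(j) = (208741 - 170*(-419 + 322)) - 1*(-544) = (208741 - 170*(-97)) + 544 = (208741 + 16490) + 544 = 225231 + 544 = 225775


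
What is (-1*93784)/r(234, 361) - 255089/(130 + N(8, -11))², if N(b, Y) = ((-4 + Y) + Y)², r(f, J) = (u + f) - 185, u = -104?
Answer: 60911432729/35729980 ≈ 1704.8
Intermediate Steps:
r(f, J) = -289 + f (r(f, J) = (-104 + f) - 185 = -289 + f)
N(b, Y) = (-4 + 2*Y)²
(-1*93784)/r(234, 361) - 255089/(130 + N(8, -11))² = (-1*93784)/(-289 + 234) - 255089/(130 + 4*(-2 - 11)²)² = -93784/(-55) - 255089/(130 + 4*(-13)²)² = -93784*(-1/55) - 255089/(130 + 4*169)² = 93784/55 - 255089/(130 + 676)² = 93784/55 - 255089/(806²) = 93784/55 - 255089/649636 = 60911432729/35729980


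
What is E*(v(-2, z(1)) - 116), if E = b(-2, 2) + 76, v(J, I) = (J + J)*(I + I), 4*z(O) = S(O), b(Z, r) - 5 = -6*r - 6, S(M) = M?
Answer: -7434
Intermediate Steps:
b(Z, r) = -1 - 6*r (b(Z, r) = 5 + (-6*r - 6) = 5 + (-6 - 6*r) = -1 - 6*r)
z(O) = O/4
v(J, I) = 4*I*J (v(J, I) = (2*J)*(2*I) = 4*I*J)
E = 63 (E = (-1 - 6*2) + 76 = (-1 - 12) + 76 = -13 + 76 = 63)
E*(v(-2, z(1)) - 116) = 63*(4*((¼)*1)*(-2) - 116) = 63*(4*(¼)*(-2) - 116) = 63*(-2 - 116) = 63*(-118) = -7434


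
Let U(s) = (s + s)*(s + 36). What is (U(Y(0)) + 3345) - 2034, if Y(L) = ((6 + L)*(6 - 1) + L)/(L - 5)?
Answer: 951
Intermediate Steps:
Y(L) = (30 + 6*L)/(-5 + L) (Y(L) = ((6 + L)*5 + L)/(-5 + L) = ((30 + 5*L) + L)/(-5 + L) = (30 + 6*L)/(-5 + L))
U(s) = 2*s*(36 + s) (U(s) = (2*s)*(36 + s) = 2*s*(36 + s))
(U(Y(0)) + 3345) - 2034 = (2*(6*(5 + 0)/(-5 + 0))*(36 + 6*(5 + 0)/(-5 + 0)) + 3345) - 2034 = (2*(6*5/(-5))*(36 + 6*5/(-5)) + 3345) - 2034 = (2*(6*(-1/5)*5)*(36 + 6*(-1/5)*5) + 3345) - 2034 = (2*(-6)*(36 - 6) + 3345) - 2034 = (2*(-6)*30 + 3345) - 2034 = (-360 + 3345) - 2034 = 2985 - 2034 = 951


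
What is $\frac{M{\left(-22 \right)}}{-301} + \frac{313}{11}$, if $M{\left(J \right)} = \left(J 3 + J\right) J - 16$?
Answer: $\frac{73093}{3311} \approx 22.076$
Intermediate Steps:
$M{\left(J \right)} = -16 + 4 J^{2}$ ($M{\left(J \right)} = \left(3 J + J\right) J - 16 = 4 J J - 16 = 4 J^{2} - 16 = -16 + 4 J^{2}$)
$\frac{M{\left(-22 \right)}}{-301} + \frac{313}{11} = \frac{-16 + 4 \left(-22\right)^{2}}{-301} + \frac{313}{11} = \left(-16 + 4 \cdot 484\right) \left(- \frac{1}{301}\right) + 313 \cdot \frac{1}{11} = \left(-16 + 1936\right) \left(- \frac{1}{301}\right) + \frac{313}{11} = 1920 \left(- \frac{1}{301}\right) + \frac{313}{11} = - \frac{1920}{301} + \frac{313}{11} = \frac{73093}{3311}$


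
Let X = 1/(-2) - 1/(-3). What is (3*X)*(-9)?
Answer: 9/2 ≈ 4.5000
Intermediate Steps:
X = -⅙ (X = 1*(-½) - 1*(-⅓) = -½ + ⅓ = -⅙ ≈ -0.16667)
(3*X)*(-9) = (3*(-⅙))*(-9) = -½*(-9) = 9/2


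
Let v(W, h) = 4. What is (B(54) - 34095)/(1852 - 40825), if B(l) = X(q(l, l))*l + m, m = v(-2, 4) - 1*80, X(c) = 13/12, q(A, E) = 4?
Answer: 68225/77946 ≈ 0.87529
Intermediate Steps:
X(c) = 13/12 (X(c) = 13*(1/12) = 13/12)
m = -76 (m = 4 - 1*80 = 4 - 80 = -76)
B(l) = -76 + 13*l/12 (B(l) = 13*l/12 - 76 = -76 + 13*l/12)
(B(54) - 34095)/(1852 - 40825) = ((-76 + (13/12)*54) - 34095)/(1852 - 40825) = ((-76 + 117/2) - 34095)/(-38973) = (-35/2 - 34095)*(-1/38973) = -68225/2*(-1/38973) = 68225/77946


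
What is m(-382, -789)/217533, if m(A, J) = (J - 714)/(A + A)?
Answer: 501/55398404 ≈ 9.0436e-6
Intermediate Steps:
m(A, J) = (-714 + J)/(2*A) (m(A, J) = (-714 + J)/((2*A)) = (-714 + J)*(1/(2*A)) = (-714 + J)/(2*A))
m(-382, -789)/217533 = ((½)*(-714 - 789)/(-382))/217533 = ((½)*(-1/382)*(-1503))*(1/217533) = (1503/764)*(1/217533) = 501/55398404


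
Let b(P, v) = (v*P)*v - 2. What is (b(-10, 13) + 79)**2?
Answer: 2601769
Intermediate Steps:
b(P, v) = -2 + P*v**2 (b(P, v) = (P*v)*v - 2 = P*v**2 - 2 = -2 + P*v**2)
(b(-10, 13) + 79)**2 = ((-2 - 10*13**2) + 79)**2 = ((-2 - 10*169) + 79)**2 = ((-2 - 1690) + 79)**2 = (-1692 + 79)**2 = (-1613)**2 = 2601769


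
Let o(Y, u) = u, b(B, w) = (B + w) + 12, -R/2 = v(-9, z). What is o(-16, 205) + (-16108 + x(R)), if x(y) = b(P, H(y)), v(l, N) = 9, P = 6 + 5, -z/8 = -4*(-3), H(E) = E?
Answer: -15898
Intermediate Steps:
z = -96 (z = -(-32)*(-3) = -8*12 = -96)
P = 11
R = -18 (R = -2*9 = -18)
b(B, w) = 12 + B + w
x(y) = 23 + y (x(y) = 12 + 11 + y = 23 + y)
o(-16, 205) + (-16108 + x(R)) = 205 + (-16108 + (23 - 18)) = 205 + (-16108 + 5) = 205 - 16103 = -15898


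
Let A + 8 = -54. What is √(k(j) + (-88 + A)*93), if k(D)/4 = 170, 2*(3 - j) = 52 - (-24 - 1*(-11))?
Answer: I*√13270 ≈ 115.2*I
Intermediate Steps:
A = -62 (A = -8 - 54 = -62)
j = -59/2 (j = 3 - (52 - (-24 - 1*(-11)))/2 = 3 - (52 - (-24 + 11))/2 = 3 - (52 - 1*(-13))/2 = 3 - (52 + 13)/2 = 3 - ½*65 = 3 - 65/2 = -59/2 ≈ -29.500)
k(D) = 680 (k(D) = 4*170 = 680)
√(k(j) + (-88 + A)*93) = √(680 + (-88 - 62)*93) = √(680 - 150*93) = √(680 - 13950) = √(-13270) = I*√13270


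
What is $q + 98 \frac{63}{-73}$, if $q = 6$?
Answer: $- \frac{5736}{73} \approx -78.575$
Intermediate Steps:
$q + 98 \frac{63}{-73} = 6 + 98 \frac{63}{-73} = 6 + 98 \cdot 63 \left(- \frac{1}{73}\right) = 6 + 98 \left(- \frac{63}{73}\right) = 6 - \frac{6174}{73} = - \frac{5736}{73}$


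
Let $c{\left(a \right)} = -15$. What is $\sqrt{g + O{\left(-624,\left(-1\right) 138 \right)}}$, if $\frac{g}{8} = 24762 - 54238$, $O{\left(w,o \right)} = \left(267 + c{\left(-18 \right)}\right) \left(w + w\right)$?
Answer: $4 i \sqrt{34394} \approx 741.83 i$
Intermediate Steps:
$O{\left(w,o \right)} = 504 w$ ($O{\left(w,o \right)} = \left(267 - 15\right) \left(w + w\right) = 252 \cdot 2 w = 504 w$)
$g = -235808$ ($g = 8 \left(24762 - 54238\right) = 8 \left(-29476\right) = -235808$)
$\sqrt{g + O{\left(-624,\left(-1\right) 138 \right)}} = \sqrt{-235808 + 504 \left(-624\right)} = \sqrt{-235808 - 314496} = \sqrt{-550304} = 4 i \sqrt{34394}$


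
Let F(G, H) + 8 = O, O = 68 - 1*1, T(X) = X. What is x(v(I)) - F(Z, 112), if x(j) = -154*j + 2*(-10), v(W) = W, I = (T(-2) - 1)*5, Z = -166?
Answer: 2231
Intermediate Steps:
O = 67 (O = 68 - 1 = 67)
F(G, H) = 59 (F(G, H) = -8 + 67 = 59)
I = -15 (I = (-2 - 1)*5 = -3*5 = -15)
x(j) = -20 - 154*j (x(j) = -154*j - 20 = -20 - 154*j)
x(v(I)) - F(Z, 112) = (-20 - 154*(-15)) - 1*59 = (-20 + 2310) - 59 = 2290 - 59 = 2231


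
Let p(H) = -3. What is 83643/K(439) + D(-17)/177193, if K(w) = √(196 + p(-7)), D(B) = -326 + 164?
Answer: -162/177193 + 83643*√193/193 ≈ 6020.8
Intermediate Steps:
D(B) = -162
K(w) = √193 (K(w) = √(196 - 3) = √193)
83643/K(439) + D(-17)/177193 = 83643/(√193) - 162/177193 = 83643*(√193/193) - 162*1/177193 = 83643*√193/193 - 162/177193 = -162/177193 + 83643*√193/193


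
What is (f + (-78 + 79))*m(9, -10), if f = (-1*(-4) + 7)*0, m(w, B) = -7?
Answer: -7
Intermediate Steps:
f = 0 (f = (4 + 7)*0 = 11*0 = 0)
(f + (-78 + 79))*m(9, -10) = (0 + (-78 + 79))*(-7) = (0 + 1)*(-7) = 1*(-7) = -7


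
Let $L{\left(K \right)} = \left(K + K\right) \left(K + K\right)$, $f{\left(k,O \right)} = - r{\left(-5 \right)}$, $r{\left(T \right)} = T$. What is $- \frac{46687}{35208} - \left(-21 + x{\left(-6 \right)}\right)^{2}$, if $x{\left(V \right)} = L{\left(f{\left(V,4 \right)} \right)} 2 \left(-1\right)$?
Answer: $- \frac{1719640615}{35208} \approx -48842.0$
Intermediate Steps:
$f{\left(k,O \right)} = 5$ ($f{\left(k,O \right)} = \left(-1\right) \left(-5\right) = 5$)
$L{\left(K \right)} = 4 K^{2}$ ($L{\left(K \right)} = 2 K 2 K = 4 K^{2}$)
$x{\left(V \right)} = -200$ ($x{\left(V \right)} = 4 \cdot 5^{2} \cdot 2 \left(-1\right) = 4 \cdot 25 \cdot 2 \left(-1\right) = 100 \cdot 2 \left(-1\right) = 200 \left(-1\right) = -200$)
$- \frac{46687}{35208} - \left(-21 + x{\left(-6 \right)}\right)^{2} = - \frac{46687}{35208} - \left(-21 - 200\right)^{2} = \left(-46687\right) \frac{1}{35208} - \left(-221\right)^{2} = - \frac{46687}{35208} - 48841 = - \frac{1719640615}{35208}$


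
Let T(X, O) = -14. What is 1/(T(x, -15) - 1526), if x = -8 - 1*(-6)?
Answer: -1/1540 ≈ -0.00064935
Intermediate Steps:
x = -2 (x = -8 + 6 = -2)
1/(T(x, -15) - 1526) = 1/(-14 - 1526) = 1/(-1540) = -1/1540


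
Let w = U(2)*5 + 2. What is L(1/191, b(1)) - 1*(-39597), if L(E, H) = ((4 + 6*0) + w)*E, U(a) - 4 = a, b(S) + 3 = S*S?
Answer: 7563063/191 ≈ 39597.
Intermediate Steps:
b(S) = -3 + S² (b(S) = -3 + S*S = -3 + S²)
U(a) = 4 + a
w = 32 (w = (4 + 2)*5 + 2 = 6*5 + 2 = 30 + 2 = 32)
L(E, H) = 36*E (L(E, H) = ((4 + 6*0) + 32)*E = ((4 + 0) + 32)*E = (4 + 32)*E = 36*E)
L(1/191, b(1)) - 1*(-39597) = 36/191 - 1*(-39597) = 36*(1/191) + 39597 = 36/191 + 39597 = 7563063/191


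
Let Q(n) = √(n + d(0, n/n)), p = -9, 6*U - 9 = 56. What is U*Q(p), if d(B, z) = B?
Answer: 65*I/2 ≈ 32.5*I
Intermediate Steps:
U = 65/6 (U = 3/2 + (⅙)*56 = 3/2 + 28/3 = 65/6 ≈ 10.833)
Q(n) = √n (Q(n) = √(n + 0) = √n)
U*Q(p) = 65*√(-9)/6 = 65*(3*I)/6 = 65*I/2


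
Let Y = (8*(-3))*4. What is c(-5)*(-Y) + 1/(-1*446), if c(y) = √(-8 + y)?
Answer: -1/446 + 96*I*√13 ≈ -0.0022422 + 346.13*I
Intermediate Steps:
Y = -96 (Y = -24*4 = -96)
c(-5)*(-Y) + 1/(-1*446) = √(-8 - 5)*(-1*(-96)) + 1/(-1*446) = √(-13)*96 + 1/(-446) = (I*√13)*96 - 1/446 = 96*I*√13 - 1/446 = -1/446 + 96*I*√13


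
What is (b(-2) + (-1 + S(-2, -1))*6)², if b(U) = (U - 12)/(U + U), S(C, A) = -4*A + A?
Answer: 961/4 ≈ 240.25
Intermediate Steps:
S(C, A) = -3*A
b(U) = (-12 + U)/(2*U) (b(U) = (-12 + U)/((2*U)) = (-12 + U)*(1/(2*U)) = (-12 + U)/(2*U))
(b(-2) + (-1 + S(-2, -1))*6)² = ((½)*(-12 - 2)/(-2) + (-1 - 3*(-1))*6)² = ((½)*(-½)*(-14) + (-1 + 3)*6)² = (7/2 + 2*6)² = (7/2 + 12)² = (31/2)² = 961/4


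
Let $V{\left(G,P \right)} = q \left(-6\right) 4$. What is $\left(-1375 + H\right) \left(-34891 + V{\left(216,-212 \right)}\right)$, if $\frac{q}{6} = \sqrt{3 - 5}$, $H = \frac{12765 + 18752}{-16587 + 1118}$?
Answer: $\frac{743226868272}{15469} + \frac{3067400448 i \sqrt{2}}{15469} \approx 4.8046 \cdot 10^{7} + 2.8043 \cdot 10^{5} i$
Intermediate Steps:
$H = - \frac{31517}{15469}$ ($H = \frac{31517}{-15469} = 31517 \left(- \frac{1}{15469}\right) = - \frac{31517}{15469} \approx -2.0374$)
$q = 6 i \sqrt{2}$ ($q = 6 \sqrt{3 - 5} = 6 \sqrt{-2} = 6 i \sqrt{2} \approx 8.4853 i$)
$V{\left(G,P \right)} = - 144 i \sqrt{2}$ ($V{\left(G,P \right)} = 6 i \sqrt{2} \left(-6\right) 4 = - 36 i \sqrt{2} \cdot 4 = - 144 i \sqrt{2}$)
$\left(-1375 + H\right) \left(-34891 + V{\left(216,-212 \right)}\right) = \left(-1375 - \frac{31517}{15469}\right) \left(-34891 - 144 i \sqrt{2}\right) = - \frac{21301392 \left(-34891 - 144 i \sqrt{2}\right)}{15469} = \frac{743226868272}{15469} + \frac{3067400448 i \sqrt{2}}{15469}$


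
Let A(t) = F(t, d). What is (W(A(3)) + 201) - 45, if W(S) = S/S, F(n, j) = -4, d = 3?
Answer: 157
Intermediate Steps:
A(t) = -4
W(S) = 1
(W(A(3)) + 201) - 45 = (1 + 201) - 45 = 202 - 45 = 157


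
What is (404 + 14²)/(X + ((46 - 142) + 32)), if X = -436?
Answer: -6/5 ≈ -1.2000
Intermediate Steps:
(404 + 14²)/(X + ((46 - 142) + 32)) = (404 + 14²)/(-436 + ((46 - 142) + 32)) = (404 + 196)/(-436 + (-96 + 32)) = 600/(-436 - 64) = 600/(-500) = 600*(-1/500) = -6/5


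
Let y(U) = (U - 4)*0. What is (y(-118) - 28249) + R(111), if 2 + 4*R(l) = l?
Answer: -112887/4 ≈ -28222.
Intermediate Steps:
R(l) = -1/2 + l/4
y(U) = 0 (y(U) = (-4 + U)*0 = 0)
(y(-118) - 28249) + R(111) = (0 - 28249) + (-1/2 + (1/4)*111) = -28249 + (-1/2 + 111/4) = -28249 + 109/4 = -112887/4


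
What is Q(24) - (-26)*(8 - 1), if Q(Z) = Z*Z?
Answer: 758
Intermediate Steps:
Q(Z) = Z**2
Q(24) - (-26)*(8 - 1) = 24**2 - (-26)*(8 - 1) = 576 - (-26)*7 = 576 - 1*(-182) = 576 + 182 = 758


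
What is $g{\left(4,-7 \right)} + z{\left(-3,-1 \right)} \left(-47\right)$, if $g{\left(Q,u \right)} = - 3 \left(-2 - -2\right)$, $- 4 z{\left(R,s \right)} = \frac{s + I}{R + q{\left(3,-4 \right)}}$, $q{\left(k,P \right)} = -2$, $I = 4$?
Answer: $- \frac{141}{20} \approx -7.05$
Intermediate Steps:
$z{\left(R,s \right)} = - \frac{4 + s}{4 \left(-2 + R\right)}$ ($z{\left(R,s \right)} = - \frac{\left(s + 4\right) \frac{1}{R - 2}}{4} = - \frac{\left(4 + s\right) \frac{1}{-2 + R}}{4} = - \frac{\frac{1}{-2 + R} \left(4 + s\right)}{4} = - \frac{4 + s}{4 \left(-2 + R\right)}$)
$g{\left(Q,u \right)} = 0$ ($g{\left(Q,u \right)} = - 3 \left(-2 + 2\right) = \left(-3\right) 0 = 0$)
$g{\left(4,-7 \right)} + z{\left(-3,-1 \right)} \left(-47\right) = 0 + \frac{-4 - -1}{4 \left(-2 - 3\right)} \left(-47\right) = 0 + \frac{-4 + 1}{4 \left(-5\right)} \left(-47\right) = 0 + \frac{1}{4} \left(- \frac{1}{5}\right) \left(-3\right) \left(-47\right) = 0 + \frac{3}{20} \left(-47\right) = 0 - \frac{141}{20} = - \frac{141}{20}$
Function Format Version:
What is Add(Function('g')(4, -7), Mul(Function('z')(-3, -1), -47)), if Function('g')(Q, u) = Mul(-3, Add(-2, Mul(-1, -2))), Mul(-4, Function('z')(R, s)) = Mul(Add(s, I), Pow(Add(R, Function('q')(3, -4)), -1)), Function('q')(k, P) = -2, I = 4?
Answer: Rational(-141, 20) ≈ -7.0500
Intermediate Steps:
Function('z')(R, s) = Mul(Rational(-1, 4), Pow(Add(-2, R), -1), Add(4, s)) (Function('z')(R, s) = Mul(Rational(-1, 4), Mul(Add(s, 4), Pow(Add(R, -2), -1))) = Mul(Rational(-1, 4), Mul(Add(4, s), Pow(Add(-2, R), -1))) = Mul(Rational(-1, 4), Mul(Pow(Add(-2, R), -1), Add(4, s))) = Mul(Rational(-1, 4), Pow(Add(-2, R), -1), Add(4, s)))
Function('g')(Q, u) = 0 (Function('g')(Q, u) = Mul(-3, Add(-2, 2)) = Mul(-3, 0) = 0)
Add(Function('g')(4, -7), Mul(Function('z')(-3, -1), -47)) = Add(0, Mul(Mul(Rational(1, 4), Pow(Add(-2, -3), -1), Add(-4, Mul(-1, -1))), -47)) = Add(0, Mul(Mul(Rational(1, 4), Pow(-5, -1), Add(-4, 1)), -47)) = Add(0, Mul(Mul(Rational(1, 4), Rational(-1, 5), -3), -47)) = Add(0, Mul(Rational(3, 20), -47)) = Add(0, Rational(-141, 20)) = Rational(-141, 20)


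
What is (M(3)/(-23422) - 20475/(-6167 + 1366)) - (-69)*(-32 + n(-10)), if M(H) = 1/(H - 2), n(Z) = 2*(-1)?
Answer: -263325844963/112449022 ≈ -2341.7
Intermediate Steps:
n(Z) = -2
M(H) = 1/(-2 + H)
(M(3)/(-23422) - 20475/(-6167 + 1366)) - (-69)*(-32 + n(-10)) = (1/((-2 + 3)*(-23422)) - 20475/(-6167 + 1366)) - (-69)*(-32 - 2) = (-1/23422/1 - 20475/(-4801)) - (-69)*(-34) = (1*(-1/23422) - 20475*(-1/4801)) - 1*2346 = (-1/23422 + 20475/4801) - 2346 = 479560649/112449022 - 2346 = -263325844963/112449022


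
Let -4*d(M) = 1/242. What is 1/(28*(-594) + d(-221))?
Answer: -968/16099777 ≈ -6.0125e-5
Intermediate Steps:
d(M) = -1/968 (d(M) = -1/4/242 = -1/4*1/242 = -1/968)
1/(28*(-594) + d(-221)) = 1/(28*(-594) - 1/968) = 1/(-16632 - 1/968) = 1/(-16099777/968) = -968/16099777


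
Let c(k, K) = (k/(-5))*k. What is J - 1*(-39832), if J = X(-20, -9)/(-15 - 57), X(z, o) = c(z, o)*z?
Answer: 358288/9 ≈ 39810.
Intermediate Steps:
c(k, K) = -k**2/5 (c(k, K) = (k*(-1/5))*k = (-k/5)*k = -k**2/5)
X(z, o) = -z**3/5 (X(z, o) = (-z**2/5)*z = -z**3/5)
J = -200/9 (J = (-1/5*(-20)**3)/(-15 - 57) = -1/5*(-8000)/(-72) = 1600*(-1/72) = -200/9 ≈ -22.222)
J - 1*(-39832) = -200/9 - 1*(-39832) = -200/9 + 39832 = 358288/9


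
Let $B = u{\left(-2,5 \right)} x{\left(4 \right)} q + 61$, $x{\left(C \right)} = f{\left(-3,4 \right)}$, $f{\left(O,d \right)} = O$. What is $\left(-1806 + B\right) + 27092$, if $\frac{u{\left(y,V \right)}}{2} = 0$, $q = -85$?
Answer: $25347$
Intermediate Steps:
$u{\left(y,V \right)} = 0$ ($u{\left(y,V \right)} = 2 \cdot 0 = 0$)
$x{\left(C \right)} = -3$
$B = 61$ ($B = 0 \left(-3\right) \left(-85\right) + 61 = 0 \left(-85\right) + 61 = 0 + 61 = 61$)
$\left(-1806 + B\right) + 27092 = \left(-1806 + 61\right) + 27092 = -1745 + 27092 = 25347$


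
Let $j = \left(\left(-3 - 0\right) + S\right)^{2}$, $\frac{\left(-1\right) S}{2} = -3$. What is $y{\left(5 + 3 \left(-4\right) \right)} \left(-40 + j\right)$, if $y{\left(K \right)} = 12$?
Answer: $-372$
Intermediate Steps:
$S = 6$ ($S = \left(-2\right) \left(-3\right) = 6$)
$j = 9$ ($j = \left(\left(-3 - 0\right) + 6\right)^{2} = \left(\left(-3 + 0\right) + 6\right)^{2} = \left(-3 + 6\right)^{2} = 3^{2} = 9$)
$y{\left(5 + 3 \left(-4\right) \right)} \left(-40 + j\right) = 12 \left(-40 + 9\right) = 12 \left(-31\right) = -372$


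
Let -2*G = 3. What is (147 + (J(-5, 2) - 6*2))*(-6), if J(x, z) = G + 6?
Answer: -837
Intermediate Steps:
G = -3/2 (G = -1/2*3 = -3/2 ≈ -1.5000)
J(x, z) = 9/2 (J(x, z) = -3/2 + 6 = 9/2)
(147 + (J(-5, 2) - 6*2))*(-6) = (147 + (9/2 - 6*2))*(-6) = (147 + (9/2 - 12))*(-6) = (147 - 15/2)*(-6) = (279/2)*(-6) = -837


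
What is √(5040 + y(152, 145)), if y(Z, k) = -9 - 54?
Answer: 3*√553 ≈ 70.548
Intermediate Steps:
y(Z, k) = -63
√(5040 + y(152, 145)) = √(5040 - 63) = √4977 = 3*√553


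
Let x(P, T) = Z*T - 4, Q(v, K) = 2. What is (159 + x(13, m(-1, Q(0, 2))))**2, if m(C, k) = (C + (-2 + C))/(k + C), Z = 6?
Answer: 17161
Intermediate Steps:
m(C, k) = (-2 + 2*C)/(C + k)
x(P, T) = -4 + 6*T (x(P, T) = 6*T - 4 = -4 + 6*T)
(159 + x(13, m(-1, Q(0, 2))))**2 = (159 + (-4 + 6*(2*(-1 - 1)/(-1 + 2))))**2 = (159 + (-4 + 6*(2*(-2)/1)))**2 = (159 + (-4 + 6*(2*1*(-2))))**2 = (159 + (-4 + 6*(-4)))**2 = (159 + (-4 - 24))**2 = (159 - 28)**2 = 131**2 = 17161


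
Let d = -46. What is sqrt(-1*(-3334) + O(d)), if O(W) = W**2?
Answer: 5*sqrt(218) ≈ 73.824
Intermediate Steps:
sqrt(-1*(-3334) + O(d)) = sqrt(-1*(-3334) + (-46)**2) = sqrt(3334 + 2116) = sqrt(5450) = 5*sqrt(218)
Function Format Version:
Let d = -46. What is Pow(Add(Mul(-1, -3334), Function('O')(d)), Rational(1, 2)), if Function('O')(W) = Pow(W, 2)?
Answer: Mul(5, Pow(218, Rational(1, 2))) ≈ 73.824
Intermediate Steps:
Pow(Add(Mul(-1, -3334), Function('O')(d)), Rational(1, 2)) = Pow(Add(Mul(-1, -3334), Pow(-46, 2)), Rational(1, 2)) = Pow(Add(3334, 2116), Rational(1, 2)) = Pow(5450, Rational(1, 2)) = Mul(5, Pow(218, Rational(1, 2)))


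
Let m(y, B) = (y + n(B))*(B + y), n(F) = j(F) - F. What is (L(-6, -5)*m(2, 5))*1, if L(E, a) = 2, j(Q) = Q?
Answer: 28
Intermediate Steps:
n(F) = 0 (n(F) = F - F = 0)
m(y, B) = y*(B + y) (m(y, B) = (y + 0)*(B + y) = y*(B + y))
(L(-6, -5)*m(2, 5))*1 = (2*(2*(5 + 2)))*1 = (2*(2*7))*1 = (2*14)*1 = 28*1 = 28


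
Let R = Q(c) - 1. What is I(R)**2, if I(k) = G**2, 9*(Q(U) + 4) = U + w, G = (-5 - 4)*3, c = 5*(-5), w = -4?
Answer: 531441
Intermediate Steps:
c = -25
G = -27 (G = -9*3 = -27)
Q(U) = -40/9 + U/9 (Q(U) = -4 + (U - 4)/9 = -4 + (-4 + U)/9 = -4 + (-4/9 + U/9) = -40/9 + U/9)
R = -74/9 (R = (-40/9 + (1/9)*(-25)) - 1 = (-40/9 - 25/9) - 1 = -65/9 - 1 = -74/9 ≈ -8.2222)
I(k) = 729 (I(k) = (-27)**2 = 729)
I(R)**2 = 729**2 = 531441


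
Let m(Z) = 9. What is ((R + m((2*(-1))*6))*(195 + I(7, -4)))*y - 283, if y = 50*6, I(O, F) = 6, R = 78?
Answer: 5245817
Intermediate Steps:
y = 300
((R + m((2*(-1))*6))*(195 + I(7, -4)))*y - 283 = ((78 + 9)*(195 + 6))*300 - 283 = (87*201)*300 - 283 = 17487*300 - 283 = 5246100 - 283 = 5245817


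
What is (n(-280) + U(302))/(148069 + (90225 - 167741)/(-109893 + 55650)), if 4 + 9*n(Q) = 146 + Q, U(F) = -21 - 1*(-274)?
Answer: 12891753/8031784283 ≈ 0.0016051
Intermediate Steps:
U(F) = 253 (U(F) = -21 + 274 = 253)
n(Q) = 142/9 + Q/9 (n(Q) = -4/9 + (146 + Q)/9 = -4/9 + (146/9 + Q/9) = 142/9 + Q/9)
(n(-280) + U(302))/(148069 + (90225 - 167741)/(-109893 + 55650)) = ((142/9 + (1/9)*(-280)) + 253)/(148069 + (90225 - 167741)/(-109893 + 55650)) = ((142/9 - 280/9) + 253)/(148069 - 77516/(-54243)) = (-46/3 + 253)/(148069 - 77516*(-1/54243)) = 713/(3*(148069 + 77516/54243)) = 713/(3*(8031784283/54243)) = (713/3)*(54243/8031784283) = 12891753/8031784283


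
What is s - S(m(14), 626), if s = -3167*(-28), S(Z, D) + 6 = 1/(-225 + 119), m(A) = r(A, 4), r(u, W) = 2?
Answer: 9400293/106 ≈ 88682.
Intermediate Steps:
m(A) = 2
S(Z, D) = -637/106 (S(Z, D) = -6 + 1/(-225 + 119) = -6 + 1/(-106) = -6 - 1/106 = -637/106)
s = 88676
s - S(m(14), 626) = 88676 - 1*(-637/106) = 88676 + 637/106 = 9400293/106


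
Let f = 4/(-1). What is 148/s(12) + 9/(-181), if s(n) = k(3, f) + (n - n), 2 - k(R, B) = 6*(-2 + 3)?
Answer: -6706/181 ≈ -37.050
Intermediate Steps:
f = -4 (f = 4*(-1) = -4)
k(R, B) = -4 (k(R, B) = 2 - 6*(-2 + 3) = 2 - 6 = -4)
s(n) = -4 (s(n) = -4 + (n - n) = -4 + 0 = -4)
148/s(12) + 9/(-181) = 148/(-4) + 9/(-181) = 148*(-¼) + 9*(-1/181) = -37 - 9/181 = -6706/181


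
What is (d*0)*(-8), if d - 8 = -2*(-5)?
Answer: 0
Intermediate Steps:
d = 18 (d = 8 - 2*(-5) = 8 + 10 = 18)
(d*0)*(-8) = (18*0)*(-8) = 0*(-8) = 0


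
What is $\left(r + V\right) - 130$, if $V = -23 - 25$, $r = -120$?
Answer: $-298$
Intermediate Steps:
$V = -48$ ($V = -23 - 25 = -48$)
$\left(r + V\right) - 130 = \left(-120 - 48\right) - 130 = -168 - 130 = -298$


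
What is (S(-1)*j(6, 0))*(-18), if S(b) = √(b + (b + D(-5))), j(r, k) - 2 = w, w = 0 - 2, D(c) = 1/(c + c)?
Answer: 0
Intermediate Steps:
D(c) = 1/(2*c)
w = -2
j(r, k) = 0 (j(r, k) = 2 - 2 = 0)
S(b) = √(-⅒ + 2*b) (S(b) = √(b + (b + (½)/(-5))) = √(b + (b + (½)*(-⅕))) = √(b + (b - ⅒)) = √(b + (-⅒ + b)) = √(-⅒ + 2*b))
(S(-1)*j(6, 0))*(-18) = ((√(-10 + 200*(-1))/10)*0)*(-18) = ((√(-10 - 200)/10)*0)*(-18) = ((√(-210)/10)*0)*(-18) = (((I*√210)/10)*0)*(-18) = ((I*√210/10)*0)*(-18) = 0*(-18) = 0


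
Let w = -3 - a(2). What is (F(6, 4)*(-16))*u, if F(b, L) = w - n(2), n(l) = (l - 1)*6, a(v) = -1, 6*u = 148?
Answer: 9472/3 ≈ 3157.3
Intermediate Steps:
u = 74/3 (u = (⅙)*148 = 74/3 ≈ 24.667)
n(l) = -6 + 6*l (n(l) = (-1 + l)*6 = -6 + 6*l)
w = -2 (w = -3 - 1*(-1) = -3 + 1 = -2)
F(b, L) = -8 (F(b, L) = -2 - (-6 + 6*2) = -2 - (-6 + 12) = -2 - 1*6 = -2 - 6 = -8)
(F(6, 4)*(-16))*u = -8*(-16)*(74/3) = 128*(74/3) = 9472/3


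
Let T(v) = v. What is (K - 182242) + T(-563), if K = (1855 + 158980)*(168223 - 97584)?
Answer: 11361040760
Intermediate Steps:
K = 11361223565 (K = 160835*70639 = 11361223565)
(K - 182242) + T(-563) = (11361223565 - 182242) - 563 = 11361041323 - 563 = 11361040760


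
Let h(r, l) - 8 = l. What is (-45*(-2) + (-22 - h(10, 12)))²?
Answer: 2304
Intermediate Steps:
h(r, l) = 8 + l
(-45*(-2) + (-22 - h(10, 12)))² = (-45*(-2) + (-22 - (8 + 12)))² = (90 + (-22 - 1*20))² = (90 + (-22 - 20))² = (90 - 42)² = 48² = 2304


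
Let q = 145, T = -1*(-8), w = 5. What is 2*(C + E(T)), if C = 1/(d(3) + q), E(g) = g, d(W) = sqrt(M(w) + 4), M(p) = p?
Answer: 1185/74 ≈ 16.014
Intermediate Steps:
d(W) = 3 (d(W) = sqrt(5 + 4) = sqrt(9) = 3)
T = 8
C = 1/148 (C = 1/(3 + 145) = 1/148 ≈ 0.0067568)
2*(C + E(T)) = 2*(1/148 + 8) = 2*(1185/148) = 1185/74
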